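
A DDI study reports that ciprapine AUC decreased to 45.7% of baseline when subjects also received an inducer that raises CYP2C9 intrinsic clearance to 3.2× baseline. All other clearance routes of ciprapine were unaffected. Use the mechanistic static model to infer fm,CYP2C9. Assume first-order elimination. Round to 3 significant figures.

Let fm be the CYP2C9 fraction. New clearance relative to baseline = fm × 3.2 + (1 − fm).
AUC ratio = 1 / (new CL fraction), so new CL fraction = 1 / 0.457 = 2.188.
fm × 3.2 + 1 − fm = 2.188  ⇒  fm × (3.2 − 1) = 1.188  ⇒  fm = 0.540.

0.540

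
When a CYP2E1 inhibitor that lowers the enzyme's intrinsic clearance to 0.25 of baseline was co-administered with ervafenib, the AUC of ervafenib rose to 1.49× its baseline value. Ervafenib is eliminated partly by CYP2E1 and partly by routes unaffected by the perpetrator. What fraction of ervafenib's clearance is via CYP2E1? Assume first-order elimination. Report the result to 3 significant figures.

0.438

CL'/CL = 1 / 1.49 = 0.6711
0.25·fm + (1 − fm) = 0.6711
fm = (0.6711 − 1) / (0.25 − 1) = 0.438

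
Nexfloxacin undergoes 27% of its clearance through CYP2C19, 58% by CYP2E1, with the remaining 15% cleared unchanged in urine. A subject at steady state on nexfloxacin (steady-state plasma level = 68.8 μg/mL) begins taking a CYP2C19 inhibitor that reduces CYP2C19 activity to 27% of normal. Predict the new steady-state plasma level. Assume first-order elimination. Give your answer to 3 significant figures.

CYP2C19: 0.27 × 0.27 = 0.0729
CYP2E1: 0.58 (unchanged)
Other: 0.15 (unchanged)
New clearance relative to baseline: 0.0729 + 0.58 + 0.15 = 0.8029.
Steady-state plasma level ∝ 1/CL, so new value = 68.8 / 0.8029 = 85.7 μg/mL.

85.7 μg/mL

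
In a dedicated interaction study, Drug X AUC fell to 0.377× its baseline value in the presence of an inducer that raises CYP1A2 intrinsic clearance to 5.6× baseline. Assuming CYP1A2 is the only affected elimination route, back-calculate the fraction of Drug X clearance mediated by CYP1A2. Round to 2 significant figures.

0.36

CL'/CL = 1 / 0.377 = 2.653
5.6·fm + (1 − fm) = 2.653
fm = (2.653 − 1) / (5.6 − 1) = 0.36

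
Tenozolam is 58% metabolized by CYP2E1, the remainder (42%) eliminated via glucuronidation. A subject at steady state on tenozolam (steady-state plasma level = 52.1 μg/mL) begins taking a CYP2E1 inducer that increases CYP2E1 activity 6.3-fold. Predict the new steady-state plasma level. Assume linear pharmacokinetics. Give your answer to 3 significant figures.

The CYP2E1 pathway (58% of clearance) rises to 6.3× activity: 0.58 × 6.3 = 3.654.
The remaining 42% of clearance is unaffected.
New clearance relative to baseline: 3.654 + 0.42 = 4.074.
Steady-state plasma level ∝ 1/CL, so new value = 52.1 / 4.074 = 12.8 μg/mL.

12.8 μg/mL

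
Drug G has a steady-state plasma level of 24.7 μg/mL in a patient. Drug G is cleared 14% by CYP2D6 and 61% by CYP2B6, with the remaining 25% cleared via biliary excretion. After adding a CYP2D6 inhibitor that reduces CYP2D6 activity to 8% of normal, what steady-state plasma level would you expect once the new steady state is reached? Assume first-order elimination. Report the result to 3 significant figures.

28.4 μg/mL

The CYP2D6 pathway (14% of clearance) is reduced to 0.08× activity: 0.14 × 0.08 = 0.0112.
CYP2B6 (61%) and the residual 25% are unaffected.
New clearance relative to baseline: 0.0112 + 0.61 + 0.25 = 0.8712.
With dosing unchanged, steady-state plasma level scales as 1/CL: 24.7 / 0.8712 = 28.4 μg/mL.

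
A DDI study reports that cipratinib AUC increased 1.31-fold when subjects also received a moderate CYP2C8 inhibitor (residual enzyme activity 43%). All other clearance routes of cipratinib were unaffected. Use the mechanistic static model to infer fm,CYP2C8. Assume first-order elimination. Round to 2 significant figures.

0.42

Let fm be the CYP2C8 fraction. New clearance relative to baseline = fm × 0.43 + (1 − fm).
AUC ratio = 1 / (new CL fraction), so new CL fraction = 1 / 1.31 = 0.7634.
fm × 0.43 + 1 − fm = 0.7634  ⇒  fm × (0.43 − 1) = −0.2366  ⇒  fm = 0.42.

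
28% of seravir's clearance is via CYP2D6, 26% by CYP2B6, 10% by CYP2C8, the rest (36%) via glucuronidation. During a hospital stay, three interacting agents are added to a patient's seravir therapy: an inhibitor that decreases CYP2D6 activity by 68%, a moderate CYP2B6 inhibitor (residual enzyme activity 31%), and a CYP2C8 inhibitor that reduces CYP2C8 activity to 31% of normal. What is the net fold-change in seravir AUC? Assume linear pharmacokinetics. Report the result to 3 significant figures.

1.78

The CYP2D6 pathway (28% of clearance) is reduced to 0.32× activity: 0.28 × 0.32 = 0.0896.
The CYP2B6 pathway (26% of clearance) falls to 0.31× activity: 0.26 × 0.31 = 0.0806.
The CYP2C8 pathway (10% of clearance) falls to 0.31× activity: 0.1 × 0.31 = 0.031.
The remaining 36% of clearance is unaffected.
New clearance relative to baseline: 0.0896 + 0.0806 + 0.031 + 0.36 = 0.5612.
Because AUC varies inversely with clearance, the combined effect is 1 / 0.5612 = 1.78.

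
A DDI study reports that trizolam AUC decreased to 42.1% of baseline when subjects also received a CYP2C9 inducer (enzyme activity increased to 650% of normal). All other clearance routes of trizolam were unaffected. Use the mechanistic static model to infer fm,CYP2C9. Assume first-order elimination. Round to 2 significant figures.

0.25

Write x for the fraction cleared via CYP2C9. The observed AUC change means clearance rose to 1/0.421 = 2.375 of baseline.
Only the CYP2C9 route changed, so 2.375 = x·6.5 + (1 − x), giving x = 0.25.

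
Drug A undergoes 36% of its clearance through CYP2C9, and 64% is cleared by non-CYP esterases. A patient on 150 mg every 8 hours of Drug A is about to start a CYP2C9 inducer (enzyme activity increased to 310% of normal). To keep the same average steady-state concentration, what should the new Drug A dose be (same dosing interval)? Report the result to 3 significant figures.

263 mg

The CYP2C9 pathway (36% of clearance) increases to 3.1× activity: 0.36 × 3.1 = 1.116.
The remaining 64% of clearance is unaffected.
New clearance relative to baseline: 1.116 + 0.64 = 1.756.
Exposure is unchanged when dose changes in proportion to clearance. New dose = 150 mg × 1.756 = 263 mg.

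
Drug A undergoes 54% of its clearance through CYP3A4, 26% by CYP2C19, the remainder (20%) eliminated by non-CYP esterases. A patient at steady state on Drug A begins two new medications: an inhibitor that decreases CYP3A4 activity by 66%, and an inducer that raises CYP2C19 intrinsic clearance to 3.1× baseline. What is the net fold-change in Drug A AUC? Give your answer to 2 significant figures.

0.84

CYP3A4: 0.54 × 0.34 = 0.1836
CYP2C19: 0.26 × 3.1 = 0.806
Other: 0.2 (unchanged)
New clearance relative to baseline: 0.1836 + 0.806 + 0.2 = 1.1896.
Because AUC varies inversely with clearance, the combined effect is 1 / 1.1896 = 0.84.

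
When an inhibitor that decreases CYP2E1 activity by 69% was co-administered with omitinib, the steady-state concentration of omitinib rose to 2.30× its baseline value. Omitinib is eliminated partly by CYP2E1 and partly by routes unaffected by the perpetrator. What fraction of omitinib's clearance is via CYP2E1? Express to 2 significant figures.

Let fm be the CYP2E1 fraction. New clearance relative to baseline = fm × 0.31 + (1 − fm).
Steady-state concentration ratio = 1 / (new CL fraction), so new CL fraction = 1 / 2.30 = 0.4348.
fm × 0.31 + 1 − fm = 0.4348  ⇒  fm × (0.31 − 1) = −0.5652  ⇒  fm = 0.82.

0.82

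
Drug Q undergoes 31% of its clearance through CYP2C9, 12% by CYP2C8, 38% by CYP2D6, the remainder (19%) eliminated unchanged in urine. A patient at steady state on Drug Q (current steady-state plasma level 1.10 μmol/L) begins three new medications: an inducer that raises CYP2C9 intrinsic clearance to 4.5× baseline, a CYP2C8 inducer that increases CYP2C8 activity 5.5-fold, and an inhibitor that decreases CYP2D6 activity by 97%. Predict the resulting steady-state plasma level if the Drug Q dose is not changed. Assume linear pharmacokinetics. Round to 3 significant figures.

0.488 μmol/L

CYP2C9: 0.31 × 4.5 = 1.395
CYP2C8: 0.12 × 5.5 = 0.66
CYP2D6: 0.38 × 0.03 = 0.0114
Other: 0.19 (unchanged)
New clearance relative to baseline: 1.395 + 0.66 + 0.0114 + 0.19 = 2.2564.
Steady-state plasma level ∝ 1/CL: new value = 1.10 / 2.2564 = 0.488 μmol/L.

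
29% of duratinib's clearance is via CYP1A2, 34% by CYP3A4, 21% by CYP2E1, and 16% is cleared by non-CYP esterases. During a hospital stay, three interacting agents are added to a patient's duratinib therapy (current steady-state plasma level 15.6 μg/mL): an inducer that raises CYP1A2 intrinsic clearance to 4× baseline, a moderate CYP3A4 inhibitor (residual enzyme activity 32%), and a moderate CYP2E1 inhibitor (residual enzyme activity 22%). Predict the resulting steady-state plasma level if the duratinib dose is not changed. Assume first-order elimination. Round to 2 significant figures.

11 μg/mL

The CYP1A2 pathway (29% of clearance) increases to 4× activity: 0.29 × 4 = 1.16.
The CYP3A4 pathway (34% of clearance) drops to 0.32× activity: 0.34 × 0.32 = 0.1088.
The CYP2E1 pathway (21% of clearance) falls to 0.22× activity: 0.21 × 0.22 = 0.0462.
Non-CYP routes (16%) are unchanged.
CL_new/CL_old = 1.16 + 0.1088 + 0.0462 + 0.16 = 1.475.
New steady-state plasma level = 15.6 / 1.475 = 11 μg/mL (concentration scales inversely with clearance).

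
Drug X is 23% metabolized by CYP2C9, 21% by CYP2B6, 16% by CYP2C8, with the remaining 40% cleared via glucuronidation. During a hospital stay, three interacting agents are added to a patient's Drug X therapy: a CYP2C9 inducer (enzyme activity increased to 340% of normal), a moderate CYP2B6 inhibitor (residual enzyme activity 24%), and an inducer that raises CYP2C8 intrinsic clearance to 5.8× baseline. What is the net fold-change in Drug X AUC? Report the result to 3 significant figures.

The CYP2C9 pathway (23% of clearance) rises to 3.4× activity: 0.23 × 3.4 = 0.782.
The CYP2B6 pathway (21% of clearance) falls to 0.24× activity: 0.21 × 0.24 = 0.0504.
The CYP2C8 pathway (16% of clearance) increases to 5.8× activity: 0.16 × 5.8 = 0.928.
The remaining 40% of clearance is unaffected.
New clearance relative to baseline: 0.782 + 0.0504 + 0.928 + 0.4 = 2.1604.
AUC ∝ 1/CL: fold-change = 1 / 2.1604 = 0.463.

0.463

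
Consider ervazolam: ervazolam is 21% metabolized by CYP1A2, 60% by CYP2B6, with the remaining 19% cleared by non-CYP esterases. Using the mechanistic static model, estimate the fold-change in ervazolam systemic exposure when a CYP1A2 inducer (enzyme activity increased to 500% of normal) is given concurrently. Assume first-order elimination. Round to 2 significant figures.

0.54

CYP1A2: 0.21 × 5 = 1.05
CYP2B6: 0.6 (unchanged)
Other: 0.19 (unchanged)
CL_new/CL_old = 1.05 + 0.6 + 0.19 = 1.84.
Systemic exposure is inversely proportional to clearance, so the fold-change is 1 / 1.84 = 0.54.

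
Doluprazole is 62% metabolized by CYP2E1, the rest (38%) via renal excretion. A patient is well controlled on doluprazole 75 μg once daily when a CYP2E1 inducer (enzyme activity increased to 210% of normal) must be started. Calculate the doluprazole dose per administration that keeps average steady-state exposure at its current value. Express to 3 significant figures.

126 μg

The CYP2E1 pathway (62% of clearance) increases to 2.1× activity: 0.62 × 2.1 = 1.302.
Non-CYP routes (38%) are unchanged.
Relative clearance = 1.302 + 0.38 = 1.682.
Css,avg = (dose rate)/CL, so holding Css fixed requires dose ∝ CL: 75 × 1.682 = 126 μg.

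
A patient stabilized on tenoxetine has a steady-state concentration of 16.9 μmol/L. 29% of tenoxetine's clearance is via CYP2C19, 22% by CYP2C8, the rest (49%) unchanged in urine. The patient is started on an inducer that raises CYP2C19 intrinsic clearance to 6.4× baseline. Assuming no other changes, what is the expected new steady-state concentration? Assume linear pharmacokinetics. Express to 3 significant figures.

6.59 μmol/L

The CYP2C19 pathway (29% of clearance) is boosted to 6.4× activity: 0.29 × 6.4 = 1.856.
CYP2C8 (22%) and the residual 49% are unaffected.
New clearance relative to baseline: 1.856 + 0.22 + 0.49 = 2.566.
New steady-state concentration = baseline ÷ relative clearance = 16.9 / 2.566 = 6.59 μmol/L.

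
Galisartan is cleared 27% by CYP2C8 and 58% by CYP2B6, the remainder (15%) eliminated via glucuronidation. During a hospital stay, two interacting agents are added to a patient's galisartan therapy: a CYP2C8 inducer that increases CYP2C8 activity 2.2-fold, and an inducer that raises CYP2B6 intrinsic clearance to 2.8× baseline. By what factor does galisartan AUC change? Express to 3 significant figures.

0.422

CYP2C8: 0.27 × 2.2 = 0.594
CYP2B6: 0.58 × 2.8 = 1.624
Other: 0.15 (unchanged)
New clearance relative to baseline: 0.594 + 1.624 + 0.15 = 2.368.
Because AUC varies inversely with clearance, the combined effect is 1 / 2.368 = 0.422.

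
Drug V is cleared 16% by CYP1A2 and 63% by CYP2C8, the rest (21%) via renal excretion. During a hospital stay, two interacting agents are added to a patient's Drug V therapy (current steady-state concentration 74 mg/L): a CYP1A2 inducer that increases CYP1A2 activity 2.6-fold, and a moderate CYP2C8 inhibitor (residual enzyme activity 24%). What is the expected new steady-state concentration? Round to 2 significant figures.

The CYP1A2 pathway (16% of clearance) rises to 2.6× activity: 0.16 × 2.6 = 0.416.
The CYP2C8 pathway (63% of clearance) falls to 0.24× activity: 0.63 × 0.24 = 0.1512.
Non-CYP routes (21%) are unchanged.
CL_new/CL_old = 0.416 + 0.1512 + 0.21 = 0.7772.
Steady-state concentration ∝ 1/CL: new value = 74 / 0.7772 = 95 mg/L.

95 mg/L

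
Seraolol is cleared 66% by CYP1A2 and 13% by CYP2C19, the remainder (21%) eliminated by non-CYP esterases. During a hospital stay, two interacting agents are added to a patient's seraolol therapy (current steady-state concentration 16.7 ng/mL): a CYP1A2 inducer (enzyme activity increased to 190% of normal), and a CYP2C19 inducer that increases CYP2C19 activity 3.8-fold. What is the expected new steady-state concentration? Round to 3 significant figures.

8.53 ng/mL

The CYP1A2 pathway (66% of clearance) increases to 1.9× activity: 0.66 × 1.9 = 1.254.
The CYP2C19 pathway (13% of clearance) rises to 3.8× activity: 0.13 × 3.8 = 0.494.
The remaining 21% of clearance is unaffected.
New clearance relative to baseline: 1.254 + 0.494 + 0.21 = 1.958.
Dividing the baseline by the relative clearance: 16.7 / 1.958 = 8.53 ng/mL.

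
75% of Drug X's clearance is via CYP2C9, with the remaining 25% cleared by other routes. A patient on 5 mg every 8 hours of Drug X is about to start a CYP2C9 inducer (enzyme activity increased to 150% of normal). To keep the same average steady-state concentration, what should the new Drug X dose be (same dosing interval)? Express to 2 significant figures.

6.9 mg

CYP2C9: 0.75 × 1.5 = 1.125
Other: 0.25 (unchanged)
CL_new/CL_old = 1.125 + 0.25 = 1.375.
Css,avg = (dose rate)/CL, so holding Css fixed requires dose ∝ CL: 5 × 1.375 = 6.9 mg.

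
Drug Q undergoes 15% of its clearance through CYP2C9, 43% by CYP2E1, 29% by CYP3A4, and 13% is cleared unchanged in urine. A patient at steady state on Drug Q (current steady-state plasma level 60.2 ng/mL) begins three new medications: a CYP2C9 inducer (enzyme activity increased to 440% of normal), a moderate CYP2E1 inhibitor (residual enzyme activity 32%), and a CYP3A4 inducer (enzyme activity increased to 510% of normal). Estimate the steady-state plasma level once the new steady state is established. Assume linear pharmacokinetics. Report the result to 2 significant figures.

The CYP2C9 pathway (15% of clearance) increases to 4.4× activity: 0.15 × 4.4 = 0.66.
The CYP2E1 pathway (43% of clearance) drops to 0.32× activity: 0.43 × 0.32 = 0.1376.
The CYP3A4 pathway (29% of clearance) is boosted to 5.1× activity: 0.29 × 5.1 = 1.479.
The remaining 13% of clearance is unaffected.
Relative clearance = 0.66 + 0.1376 + 1.479 + 0.13 = 2.4066.
Steady-state plasma level ∝ 1/CL: new value = 60.2 / 2.4066 = 25 ng/mL.

25 ng/mL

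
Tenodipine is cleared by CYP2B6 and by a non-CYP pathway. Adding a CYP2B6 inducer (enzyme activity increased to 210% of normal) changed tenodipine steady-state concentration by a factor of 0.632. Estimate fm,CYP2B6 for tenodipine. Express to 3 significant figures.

CL'/CL = 1 / 0.632 = 1.582
2.1·fm + (1 − fm) = 1.582
fm = (1.582 − 1) / (2.1 − 1) = 0.529

0.529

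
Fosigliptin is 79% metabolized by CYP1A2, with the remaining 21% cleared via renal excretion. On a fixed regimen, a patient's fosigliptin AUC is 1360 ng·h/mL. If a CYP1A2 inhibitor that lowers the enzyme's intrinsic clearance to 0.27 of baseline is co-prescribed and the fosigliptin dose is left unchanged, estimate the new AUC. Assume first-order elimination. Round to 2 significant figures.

The CYP1A2 pathway (79% of clearance) is reduced to 0.27× activity: 0.79 × 0.27 = 0.2133.
Non-CYP routes (21%) are unchanged.
Relative clearance = 0.2133 + 0.21 = 0.4233.
New AUC = baseline ÷ relative clearance = 1360 / 0.4233 = 3.2 × 10³ ng·h/mL.

3.2 × 10³ ng·h/mL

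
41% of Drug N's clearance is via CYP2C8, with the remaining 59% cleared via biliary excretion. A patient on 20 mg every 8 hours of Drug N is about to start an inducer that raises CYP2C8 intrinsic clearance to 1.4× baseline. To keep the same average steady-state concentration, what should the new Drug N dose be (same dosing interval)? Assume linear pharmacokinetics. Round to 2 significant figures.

23 mg

The CYP2C8 pathway (41% of clearance) rises to 1.4× activity: 0.41 × 1.4 = 0.574.
The remaining 59% of clearance is unaffected.
CL_new/CL_old = 0.574 + 0.59 = 1.164.
To maintain the same steady-state level, dose must scale with clearance: new dose = 20 × 1.164 = 23 mg.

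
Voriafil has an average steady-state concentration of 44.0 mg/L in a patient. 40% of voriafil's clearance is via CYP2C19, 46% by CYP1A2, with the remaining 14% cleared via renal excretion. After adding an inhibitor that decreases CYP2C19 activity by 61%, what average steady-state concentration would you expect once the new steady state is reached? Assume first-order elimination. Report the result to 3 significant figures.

58.2 mg/L

CYP2C19: 0.4 × 0.39 = 0.156
CYP1A2: 0.46 (unchanged)
Other: 0.14 (unchanged)
New clearance relative to baseline: 0.156 + 0.46 + 0.14 = 0.756.
New average steady-state concentration = baseline ÷ relative clearance = 44.0 / 0.756 = 58.2 mg/L.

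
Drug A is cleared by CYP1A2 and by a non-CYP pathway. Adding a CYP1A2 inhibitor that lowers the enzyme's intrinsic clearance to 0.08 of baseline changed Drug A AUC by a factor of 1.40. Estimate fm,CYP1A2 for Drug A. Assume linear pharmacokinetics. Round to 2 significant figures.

0.31

Write x for the fraction cleared via CYP1A2. The observed AUC change means clearance fell to 1/1.40 = 0.7143 of baseline.
Setting x·0.08 + (1 − x) = 0.7143 and solving: x = (0.7143 − 1)/(0.08 − 1) = 0.31.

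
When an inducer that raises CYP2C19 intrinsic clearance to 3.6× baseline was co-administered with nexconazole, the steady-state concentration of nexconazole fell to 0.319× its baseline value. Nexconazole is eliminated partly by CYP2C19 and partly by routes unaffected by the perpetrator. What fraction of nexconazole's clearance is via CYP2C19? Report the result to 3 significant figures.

0.821

Call the CYP2C19 fraction fm. After the interaction, CL_new/CL_old = fm × 3.6 + (1 − fm).
Steady-state concentration ratio = 1 / (new CL fraction), so new CL fraction = 1 / 0.319 = 3.135.
fm × 3.6 + 1 − fm = 3.135  ⇒  fm × (3.6 − 1) = 2.135  ⇒  fm = 0.821.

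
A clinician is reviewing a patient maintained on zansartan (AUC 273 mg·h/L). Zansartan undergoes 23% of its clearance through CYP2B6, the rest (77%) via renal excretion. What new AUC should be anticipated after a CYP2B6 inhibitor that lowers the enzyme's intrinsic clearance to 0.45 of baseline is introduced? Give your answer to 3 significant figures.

313 mg·h/L

The CYP2B6 pathway (23% of clearance) is reduced to 0.45× activity: 0.23 × 0.45 = 0.1035.
Non-CYP routes (77%) are unchanged.
CL_new/CL_old = 0.1035 + 0.77 = 0.8735.
New AUC = baseline ÷ relative clearance = 273 / 0.8735 = 313 mg·h/L.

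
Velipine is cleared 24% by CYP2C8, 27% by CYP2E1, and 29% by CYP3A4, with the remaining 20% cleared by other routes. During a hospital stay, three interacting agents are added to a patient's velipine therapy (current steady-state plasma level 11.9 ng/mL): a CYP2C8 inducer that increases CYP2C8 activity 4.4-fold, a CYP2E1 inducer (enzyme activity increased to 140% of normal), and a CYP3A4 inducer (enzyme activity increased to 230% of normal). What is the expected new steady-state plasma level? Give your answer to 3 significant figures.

5.17 ng/mL

CYP2C8: 0.24 × 4.4 = 1.056
CYP2E1: 0.27 × 1.4 = 0.378
CYP3A4: 0.29 × 2.3 = 0.667
Other: 0.2 (unchanged)
New clearance relative to baseline: 1.056 + 0.378 + 0.667 + 0.2 = 2.301.
Steady-state plasma level ∝ 1/CL: new value = 11.9 / 2.301 = 5.17 ng/mL.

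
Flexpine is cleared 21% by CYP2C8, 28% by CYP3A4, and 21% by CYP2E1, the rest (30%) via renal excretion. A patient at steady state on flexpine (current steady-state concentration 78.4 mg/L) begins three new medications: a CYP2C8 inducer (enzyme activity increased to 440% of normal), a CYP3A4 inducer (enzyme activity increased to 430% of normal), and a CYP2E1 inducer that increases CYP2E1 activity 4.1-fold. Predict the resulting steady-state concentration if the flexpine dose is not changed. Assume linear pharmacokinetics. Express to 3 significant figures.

CYP2C8: 0.21 × 4.4 = 0.924
CYP3A4: 0.28 × 4.3 = 1.204
CYP2E1: 0.21 × 4.1 = 0.861
Other: 0.3 (unchanged)
Relative clearance = 0.924 + 1.204 + 0.861 + 0.3 = 3.289.
Steady-state concentration ∝ 1/CL: new value = 78.4 / 3.289 = 23.8 mg/L.

23.8 mg/L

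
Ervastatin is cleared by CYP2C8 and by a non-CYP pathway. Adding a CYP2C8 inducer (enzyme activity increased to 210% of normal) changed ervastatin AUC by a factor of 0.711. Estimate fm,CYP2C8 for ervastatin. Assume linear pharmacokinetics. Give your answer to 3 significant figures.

Let fm be the CYP2C8 fraction. New clearance relative to baseline = fm × 2.1 + (1 − fm).
AUC ratio = 1 / (new CL fraction), so new CL fraction = 1 / 0.711 = 1.406.
fm × 2.1 + 1 − fm = 1.406  ⇒  fm × (2.1 − 1) = 0.4065  ⇒  fm = 0.370.

0.370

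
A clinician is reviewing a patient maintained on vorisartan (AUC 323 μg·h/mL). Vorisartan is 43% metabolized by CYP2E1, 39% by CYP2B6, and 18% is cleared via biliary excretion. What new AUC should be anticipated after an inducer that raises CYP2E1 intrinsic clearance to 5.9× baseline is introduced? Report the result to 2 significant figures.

1.0 × 10² μg·h/mL

The CYP2E1 pathway (43% of clearance) is boosted to 5.9× activity: 0.43 × 5.9 = 2.537.
CYP2B6 (39%) and the residual 18% are unaffected.
CL_new/CL_old = 2.537 + 0.39 + 0.18 = 3.107.
AUC ∝ 1/CL, so new value = 323 / 3.107 = 1.0 × 10² μg·h/mL.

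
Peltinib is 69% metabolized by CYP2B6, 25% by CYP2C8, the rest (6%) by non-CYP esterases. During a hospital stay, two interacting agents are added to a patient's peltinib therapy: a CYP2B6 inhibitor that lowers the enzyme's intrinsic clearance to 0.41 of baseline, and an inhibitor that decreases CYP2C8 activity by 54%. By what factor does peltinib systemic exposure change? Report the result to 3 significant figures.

CYP2B6: 0.69 × 0.41 = 0.2829
CYP2C8: 0.25 × 0.46 = 0.115
Other: 0.06 (unchanged)
Relative clearance = 0.2829 + 0.115 + 0.06 = 0.4579.
Because systemic exposure varies inversely with clearance, the combined effect is 1 / 0.4579 = 2.18.

2.18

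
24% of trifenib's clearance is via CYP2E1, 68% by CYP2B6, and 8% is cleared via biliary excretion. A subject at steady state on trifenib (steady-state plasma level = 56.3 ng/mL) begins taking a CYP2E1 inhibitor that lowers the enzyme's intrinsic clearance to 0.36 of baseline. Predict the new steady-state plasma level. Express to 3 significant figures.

The CYP2E1 pathway (24% of clearance) falls to 0.36× activity: 0.24 × 0.36 = 0.0864.
CYP2B6 (68%) and the residual 8% are unaffected.
New clearance relative to baseline: 0.0864 + 0.68 + 0.08 = 0.8464.
Steady-state plasma level ∝ 1/CL, so new value = 56.3 / 0.8464 = 66.5 ng/mL.

66.5 ng/mL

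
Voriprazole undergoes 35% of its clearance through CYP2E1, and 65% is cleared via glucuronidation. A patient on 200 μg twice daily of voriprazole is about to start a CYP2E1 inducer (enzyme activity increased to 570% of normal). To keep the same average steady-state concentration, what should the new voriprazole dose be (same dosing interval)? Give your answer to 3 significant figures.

The CYP2E1 pathway (35% of clearance) rises to 5.7× activity: 0.35 × 5.7 = 1.995.
Non-CYP routes (65%) are unchanged.
New clearance relative to baseline: 1.995 + 0.65 = 2.645.
Css,avg = (dose rate)/CL, so holding Css fixed requires dose ∝ CL: 200 × 2.645 = 529 μg.

529 μg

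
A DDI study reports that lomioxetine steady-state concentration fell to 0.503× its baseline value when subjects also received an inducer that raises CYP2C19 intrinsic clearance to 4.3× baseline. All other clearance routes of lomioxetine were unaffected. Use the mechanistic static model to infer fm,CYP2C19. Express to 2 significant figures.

0.30

Let x = fm,CYP2C19. Because steady-state concentration ∝ 1/CL, relative clearance rose to 1/0.503 = 1.988.
Only the CYP2C19 route changed, so 1.988 = x·4.3 + (1 − x), giving x = 0.30.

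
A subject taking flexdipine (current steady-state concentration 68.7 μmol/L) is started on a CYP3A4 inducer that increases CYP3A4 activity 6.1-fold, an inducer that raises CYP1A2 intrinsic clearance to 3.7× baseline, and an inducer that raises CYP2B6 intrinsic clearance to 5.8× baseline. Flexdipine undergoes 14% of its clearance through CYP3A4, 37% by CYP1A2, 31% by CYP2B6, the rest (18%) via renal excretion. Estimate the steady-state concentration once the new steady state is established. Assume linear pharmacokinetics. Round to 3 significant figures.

The CYP3A4 pathway (14% of clearance) rises to 6.1× activity: 0.14 × 6.1 = 0.854.
The CYP1A2 pathway (37% of clearance) increases to 3.7× activity: 0.37 × 3.7 = 1.369.
The CYP2B6 pathway (31% of clearance) is boosted to 5.8× activity: 0.31 × 5.8 = 1.798.
The remaining 18% of clearance is unaffected.
CL_new/CL_old = 0.854 + 1.369 + 1.798 + 0.18 = 4.201.
New steady-state concentration = 68.7 / 4.201 = 16.4 μmol/L (concentration scales inversely with clearance).

16.4 μmol/L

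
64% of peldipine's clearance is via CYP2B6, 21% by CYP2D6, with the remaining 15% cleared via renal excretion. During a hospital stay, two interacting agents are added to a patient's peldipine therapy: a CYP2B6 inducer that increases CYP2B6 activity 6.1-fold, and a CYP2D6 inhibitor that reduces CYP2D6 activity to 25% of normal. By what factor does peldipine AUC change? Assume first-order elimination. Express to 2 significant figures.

0.24

CYP2B6: 0.64 × 6.1 = 3.904
CYP2D6: 0.21 × 0.25 = 0.0525
Other: 0.15 (unchanged)
Relative clearance = 3.904 + 0.0525 + 0.15 = 4.1065.
AUC ∝ 1/CL: fold-change = 1 / 4.1065 = 0.24.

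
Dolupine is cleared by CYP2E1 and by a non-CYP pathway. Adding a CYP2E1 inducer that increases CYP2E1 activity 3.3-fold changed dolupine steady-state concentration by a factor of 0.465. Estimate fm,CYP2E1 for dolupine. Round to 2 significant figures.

0.50

Call the CYP2E1 fraction fm. After the interaction, CL_new/CL_old = fm × 3.3 + (1 − fm).
Steady-state concentration ratio = 1 / (new CL fraction), so new CL fraction = 1 / 0.465 = 2.151.
fm × 3.3 + 1 − fm = 2.151  ⇒  fm × (3.3 − 1) = 1.151  ⇒  fm = 0.50.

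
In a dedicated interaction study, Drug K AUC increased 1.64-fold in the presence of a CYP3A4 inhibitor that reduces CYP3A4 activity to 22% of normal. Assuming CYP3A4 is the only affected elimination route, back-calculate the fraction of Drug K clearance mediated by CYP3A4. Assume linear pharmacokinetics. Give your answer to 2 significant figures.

0.50

Let fm be the CYP3A4 fraction. New clearance relative to baseline = fm × 0.22 + (1 − fm).
AUC ratio = 1 / (new CL fraction), so new CL fraction = 1 / 1.64 = 0.6098.
fm × 0.22 + 1 − fm = 0.6098  ⇒  fm × (0.22 − 1) = −0.3902  ⇒  fm = 0.50.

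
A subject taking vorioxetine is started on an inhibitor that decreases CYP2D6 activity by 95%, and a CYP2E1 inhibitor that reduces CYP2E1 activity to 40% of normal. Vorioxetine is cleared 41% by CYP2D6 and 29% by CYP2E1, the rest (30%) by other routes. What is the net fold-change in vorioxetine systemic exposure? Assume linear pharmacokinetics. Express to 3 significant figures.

The CYP2D6 pathway (41% of clearance) falls to 0.05× activity: 0.41 × 0.05 = 0.0205.
The CYP2E1 pathway (29% of clearance) drops to 0.4× activity: 0.29 × 0.4 = 0.116.
The remaining 30% of clearance is unaffected.
New clearance relative to baseline: 0.0205 + 0.116 + 0.3 = 0.4365.
Because systemic exposure varies inversely with clearance, the combined effect is 1 / 0.4365 = 2.29.

2.29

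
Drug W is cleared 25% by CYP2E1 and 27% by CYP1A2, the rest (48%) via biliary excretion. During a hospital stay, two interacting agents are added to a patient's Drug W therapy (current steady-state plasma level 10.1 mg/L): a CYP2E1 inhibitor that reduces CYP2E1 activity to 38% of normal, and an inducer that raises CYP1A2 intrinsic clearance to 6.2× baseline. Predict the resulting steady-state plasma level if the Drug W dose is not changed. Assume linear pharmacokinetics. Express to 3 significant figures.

The CYP2E1 pathway (25% of clearance) drops to 0.38× activity: 0.25 × 0.38 = 0.095.
The CYP1A2 pathway (27% of clearance) increases to 6.2× activity: 0.27 × 6.2 = 1.674.
The remaining 48% of clearance is unaffected.
CL_new/CL_old = 0.095 + 1.674 + 0.48 = 2.249.
Steady-state plasma level ∝ 1/CL: new value = 10.1 / 2.249 = 4.49 mg/L.

4.49 mg/L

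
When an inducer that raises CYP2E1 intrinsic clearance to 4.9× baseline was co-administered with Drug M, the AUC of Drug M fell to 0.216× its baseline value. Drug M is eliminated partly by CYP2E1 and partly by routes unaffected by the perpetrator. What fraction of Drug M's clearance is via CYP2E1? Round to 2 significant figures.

CL'/CL = 1 / 0.216 = 4.63
4.9·fm + (1 − fm) = 4.63
fm = (4.63 − 1) / (4.9 − 1) = 0.93

0.93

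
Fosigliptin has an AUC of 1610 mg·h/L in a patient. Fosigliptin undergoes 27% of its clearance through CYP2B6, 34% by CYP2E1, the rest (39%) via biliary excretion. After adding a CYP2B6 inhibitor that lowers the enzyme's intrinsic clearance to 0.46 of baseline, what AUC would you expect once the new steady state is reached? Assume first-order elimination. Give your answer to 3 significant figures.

CYP2B6: 0.27 × 0.46 = 0.1242
CYP2E1: 0.34 (unchanged)
Other: 0.39 (unchanged)
Relative clearance = 0.1242 + 0.34 + 0.39 = 0.8542.
New AUC = baseline ÷ relative clearance = 1610 / 0.8542 = 1.88 × 10³ mg·h/L.

1.88 × 10³ mg·h/L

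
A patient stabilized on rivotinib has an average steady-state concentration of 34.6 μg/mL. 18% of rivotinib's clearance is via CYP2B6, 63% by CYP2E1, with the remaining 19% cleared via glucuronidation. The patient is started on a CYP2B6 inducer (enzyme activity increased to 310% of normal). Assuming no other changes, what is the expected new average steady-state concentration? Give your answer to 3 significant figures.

The CYP2B6 pathway (18% of clearance) rises to 3.1× activity: 0.18 × 3.1 = 0.558.
CYP2E1 (63%) and the residual 19% are unaffected.
CL_new/CL_old = 0.558 + 0.63 + 0.19 = 1.378.
With dosing unchanged, average steady-state concentration scales as 1/CL: 34.6 / 1.378 = 25.1 μg/mL.

25.1 μg/mL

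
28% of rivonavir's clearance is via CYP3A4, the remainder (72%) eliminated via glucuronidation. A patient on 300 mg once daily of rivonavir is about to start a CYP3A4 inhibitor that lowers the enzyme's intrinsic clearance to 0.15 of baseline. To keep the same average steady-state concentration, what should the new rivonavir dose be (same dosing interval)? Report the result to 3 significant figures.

229 mg

CYP3A4: 0.28 × 0.15 = 0.042
Other: 0.72 (unchanged)
Relative clearance = 0.042 + 0.72 = 0.762.
To maintain the same steady-state level, dose must scale with clearance: new dose = 300 × 0.762 = 229 mg.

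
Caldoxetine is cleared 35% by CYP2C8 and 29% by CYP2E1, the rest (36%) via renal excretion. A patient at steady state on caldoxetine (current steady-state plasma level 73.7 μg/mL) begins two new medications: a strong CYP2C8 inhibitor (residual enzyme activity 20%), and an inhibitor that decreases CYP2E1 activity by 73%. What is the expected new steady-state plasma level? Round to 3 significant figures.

145 μg/mL

CYP2C8: 0.35 × 0.2 = 0.07
CYP2E1: 0.29 × 0.27 = 0.0783
Other: 0.36 (unchanged)
CL_new/CL_old = 0.07 + 0.0783 + 0.36 = 0.5083.
New steady-state plasma level = 73.7 / 0.5083 = 145 μg/mL (concentration scales inversely with clearance).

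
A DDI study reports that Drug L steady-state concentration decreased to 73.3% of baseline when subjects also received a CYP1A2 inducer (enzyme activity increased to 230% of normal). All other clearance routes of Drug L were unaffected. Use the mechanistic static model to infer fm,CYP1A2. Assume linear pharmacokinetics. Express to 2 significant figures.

Let x = fm,CYP1A2. Because steady-state concentration ∝ 1/CL, relative clearance rose to 1/0.733 = 1.364.
Setting x·2.3 + (1 − x) = 1.364 and solving: x = (1.364 − 1)/(2.3 − 1) = 0.28.

0.28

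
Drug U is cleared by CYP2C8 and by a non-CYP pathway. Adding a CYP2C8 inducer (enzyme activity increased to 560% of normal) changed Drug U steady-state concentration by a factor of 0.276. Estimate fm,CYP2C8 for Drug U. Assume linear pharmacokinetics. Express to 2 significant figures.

0.57

Let x = fm,CYP2C8. Because steady-state concentration ∝ 1/CL, relative clearance rose to 1/0.276 = 3.623.
Setting x·5.6 + (1 − x) = 3.623 and solving: x = (3.623 − 1)/(5.6 − 1) = 0.57.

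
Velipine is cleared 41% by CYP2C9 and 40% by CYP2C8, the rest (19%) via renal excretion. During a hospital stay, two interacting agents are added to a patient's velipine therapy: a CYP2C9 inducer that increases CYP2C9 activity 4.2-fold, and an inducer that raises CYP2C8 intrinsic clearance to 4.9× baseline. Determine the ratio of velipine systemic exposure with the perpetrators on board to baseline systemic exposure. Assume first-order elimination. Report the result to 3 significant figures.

The CYP2C9 pathway (41% of clearance) is boosted to 4.2× activity: 0.41 × 4.2 = 1.722.
The CYP2C8 pathway (40% of clearance) rises to 4.9× activity: 0.4 × 4.9 = 1.96.
Non-CYP routes (19%) are unchanged.
CL_new/CL_old = 1.722 + 1.96 + 0.19 = 3.872.
Because systemic exposure varies inversely with clearance, the combined effect is 1 / 3.872 = 0.258.

0.258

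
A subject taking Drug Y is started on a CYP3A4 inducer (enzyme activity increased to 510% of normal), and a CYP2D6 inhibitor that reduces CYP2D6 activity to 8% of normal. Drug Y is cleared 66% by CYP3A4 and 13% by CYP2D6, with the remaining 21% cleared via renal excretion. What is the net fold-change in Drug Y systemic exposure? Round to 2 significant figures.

CYP3A4: 0.66 × 5.1 = 3.366
CYP2D6: 0.13 × 0.08 = 0.0104
Other: 0.21 (unchanged)
New clearance relative to baseline: 3.366 + 0.0104 + 0.21 = 3.5864.
Systemic exposure ∝ 1/CL: fold-change = 1 / 3.5864 = 0.28.

0.28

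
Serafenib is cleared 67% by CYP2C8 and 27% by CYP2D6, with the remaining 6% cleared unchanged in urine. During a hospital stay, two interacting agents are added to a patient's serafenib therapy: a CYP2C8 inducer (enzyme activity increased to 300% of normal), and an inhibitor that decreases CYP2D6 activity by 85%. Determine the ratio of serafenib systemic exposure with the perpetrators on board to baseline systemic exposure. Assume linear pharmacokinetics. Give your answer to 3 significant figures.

The CYP2C8 pathway (67% of clearance) rises to 3× activity: 0.67 × 3 = 2.01.
The CYP2D6 pathway (27% of clearance) falls to 0.15× activity: 0.27 × 0.15 = 0.0405.
Non-CYP routes (6%) are unchanged.
CL_new/CL_old = 2.01 + 0.0405 + 0.06 = 2.1105.
Net systemic exposure ratio = 1 / 2.1105 = 0.474.

0.474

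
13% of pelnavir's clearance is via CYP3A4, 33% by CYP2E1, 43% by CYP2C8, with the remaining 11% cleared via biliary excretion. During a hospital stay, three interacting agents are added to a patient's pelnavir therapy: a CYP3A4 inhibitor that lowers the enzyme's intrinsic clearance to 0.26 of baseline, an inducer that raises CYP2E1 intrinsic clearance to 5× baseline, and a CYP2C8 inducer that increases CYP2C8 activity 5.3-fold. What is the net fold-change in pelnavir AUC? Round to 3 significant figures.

The CYP3A4 pathway (13% of clearance) drops to 0.26× activity: 0.13 × 0.26 = 0.0338.
The CYP2E1 pathway (33% of clearance) is boosted to 5× activity: 0.33 × 5 = 1.65.
The CYP2C8 pathway (43% of clearance) rises to 5.3× activity: 0.43 × 5.3 = 2.279.
The remaining 11% of clearance is unaffected.
CL_new/CL_old = 0.0338 + 1.65 + 2.279 + 0.11 = 4.0728.
Net AUC ratio = 1 / 4.0728 = 0.246.

0.246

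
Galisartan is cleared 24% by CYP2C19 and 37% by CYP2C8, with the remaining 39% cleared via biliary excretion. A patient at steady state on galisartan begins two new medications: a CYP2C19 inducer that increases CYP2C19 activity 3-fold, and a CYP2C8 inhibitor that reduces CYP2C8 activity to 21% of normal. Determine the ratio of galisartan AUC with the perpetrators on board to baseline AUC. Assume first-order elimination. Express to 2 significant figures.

0.84

The CYP2C19 pathway (24% of clearance) is boosted to 3× activity: 0.24 × 3 = 0.72.
The CYP2C8 pathway (37% of clearance) drops to 0.21× activity: 0.37 × 0.21 = 0.0777.
Non-CYP routes (39%) are unchanged.
Relative clearance = 0.72 + 0.0777 + 0.39 = 1.1877.
Net AUC ratio = 1 / 1.1877 = 0.84.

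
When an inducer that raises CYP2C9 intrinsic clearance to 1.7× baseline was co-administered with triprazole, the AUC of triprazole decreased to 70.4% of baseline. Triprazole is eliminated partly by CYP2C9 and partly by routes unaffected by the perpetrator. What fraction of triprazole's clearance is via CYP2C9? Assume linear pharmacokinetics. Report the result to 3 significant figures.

0.601

Let fm be the CYP2C9 fraction. New clearance relative to baseline = fm × 1.7 + (1 − fm).
AUC ratio = 1 / (new CL fraction), so new CL fraction = 1 / 0.704 = 1.42.
fm × 1.7 + 1 − fm = 1.42  ⇒  fm × (1.7 − 1) = 0.4205  ⇒  fm = 0.601.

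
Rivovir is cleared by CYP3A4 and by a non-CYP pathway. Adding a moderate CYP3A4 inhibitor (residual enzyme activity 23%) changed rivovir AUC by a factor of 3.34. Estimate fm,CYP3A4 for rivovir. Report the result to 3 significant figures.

CL'/CL = 1 / 3.34 = 0.2994
0.23·fm + (1 − fm) = 0.2994
fm = (0.2994 − 1) / (0.23 − 1) = 0.910

0.910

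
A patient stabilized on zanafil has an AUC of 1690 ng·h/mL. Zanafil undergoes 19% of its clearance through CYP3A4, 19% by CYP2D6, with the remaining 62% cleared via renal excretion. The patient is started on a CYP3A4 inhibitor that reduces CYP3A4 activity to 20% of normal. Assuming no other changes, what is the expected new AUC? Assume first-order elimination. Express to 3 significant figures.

The CYP3A4 pathway (19% of clearance) falls to 0.2× activity: 0.19 × 0.2 = 0.038.
CYP2D6 (19%) and the residual 62% are unaffected.
New clearance relative to baseline: 0.038 + 0.19 + 0.62 = 0.848.
New AUC = baseline ÷ relative clearance = 1690 / 0.848 = 1.99 × 10³ ng·h/mL.

1.99 × 10³ ng·h/mL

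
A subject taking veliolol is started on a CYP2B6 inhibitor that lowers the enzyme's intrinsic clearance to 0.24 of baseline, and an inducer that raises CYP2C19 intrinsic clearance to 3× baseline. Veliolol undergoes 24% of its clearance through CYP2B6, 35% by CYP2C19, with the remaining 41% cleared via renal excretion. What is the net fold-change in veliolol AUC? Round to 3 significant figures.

0.659

CYP2B6: 0.24 × 0.24 = 0.0576
CYP2C19: 0.35 × 3 = 1.05
Other: 0.41 (unchanged)
CL_new/CL_old = 0.0576 + 1.05 + 0.41 = 1.5176.
Because AUC varies inversely with clearance, the combined effect is 1 / 1.5176 = 0.659.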